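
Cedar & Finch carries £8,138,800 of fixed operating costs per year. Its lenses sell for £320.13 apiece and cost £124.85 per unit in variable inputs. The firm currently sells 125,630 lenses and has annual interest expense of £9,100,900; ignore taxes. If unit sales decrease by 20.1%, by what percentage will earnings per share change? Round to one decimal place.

-67.6%

Total contribution margin = 125,630 × £195.28 = £24,533,026.40.
Operating income = contribution − fixed costs = £24,533,026.40 − £8,138,800 = £16,394,226.40.
Interest = £9,100,900.00, so EBIT − I = £7,293,326.40.
Degree of combined leverage = contribution ÷ (EBIT − I) = £24,533,026.40 ÷ £7,293,326.40 = 3.3638.
EPS therefore changes by 3.3638 × (-20.1%) = -67.6%.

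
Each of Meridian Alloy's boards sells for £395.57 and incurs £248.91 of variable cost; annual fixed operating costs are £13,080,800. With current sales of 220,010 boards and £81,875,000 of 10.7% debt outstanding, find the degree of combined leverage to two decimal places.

At 220,010 units, contribution = 220,010 × £146.66 = £32,266,666.60.
Operating income = contribution − fixed costs = £32,266,666.60 − £13,080,800 = £19,185,866.60. Interest = £8,760,625.00.
DOL = £32,266,666.60 ÷ £19,185,866.60 = 1.6818; DFL = £19,185,866.60 ÷ £10,425,241.60 = 1.8403.
Combined leverage = 1.6818 × 1.8403 = 3.0950.

3.10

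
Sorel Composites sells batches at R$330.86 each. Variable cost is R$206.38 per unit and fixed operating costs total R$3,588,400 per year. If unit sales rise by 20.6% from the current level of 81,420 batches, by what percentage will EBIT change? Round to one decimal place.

Contribution at this volume is 81,420 × R$124.48 = R$10,135,161.60.
Operating income = contribution − fixed costs = R$10,135,161.60 − R$3,588,400 = R$6,546,761.60.
Degree of operating leverage = R$10,135,161.60 / R$6,546,761.60 = 1.5481.
%ΔEBIT = DOL × %ΔSales = 1.5481 × +20.6% = +31.9%.

+31.9%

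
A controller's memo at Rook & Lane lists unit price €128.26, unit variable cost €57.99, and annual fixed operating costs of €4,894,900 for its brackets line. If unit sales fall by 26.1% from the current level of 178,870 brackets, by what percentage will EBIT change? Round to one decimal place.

-42.7%

Contribution at this volume is 178,870 × €70.27 = €12,569,194.90.
Operating income = contribution − fixed costs = €12,569,194.90 − €4,894,900 = €7,674,294.90.
DOL = contribution ÷ EBIT = €12,569,194.90 ÷ €7,674,294.90 = 1.6378.
%ΔEBIT = DOL × %ΔSales = 1.6378 × -26.1% = -42.7%.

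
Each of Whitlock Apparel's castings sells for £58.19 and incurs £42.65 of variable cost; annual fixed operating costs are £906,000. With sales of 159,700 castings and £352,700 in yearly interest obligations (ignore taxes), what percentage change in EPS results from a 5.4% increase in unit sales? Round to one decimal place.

Contribution at this volume is 159,700 × £15.54 = £2,481,738.00.
EBIT = £2,481,738.00 − £906,000 = £1,575,738.00.
After interest of £352,700.00, pre-tax earnings = £1,223,038.00.
DCL = total CM / (EBIT − I) = £2,481,738.00 / £1,223,038.00 = 2.0292.
%ΔEPS = DCL × %ΔSales = 2.0292 × +5.4% = +11.0%.

+11.0%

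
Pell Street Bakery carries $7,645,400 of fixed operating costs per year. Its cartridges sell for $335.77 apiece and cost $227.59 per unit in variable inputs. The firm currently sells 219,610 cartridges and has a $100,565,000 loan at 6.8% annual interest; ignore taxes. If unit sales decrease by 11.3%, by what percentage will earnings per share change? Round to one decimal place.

Total contribution margin = 219,610 × $108.18 = $23,757,409.80.
Subtracting fixed costs: EBIT = $23,757,409.80 − $7,645,400 = $16,112,009.80.
Interest = $6,838,420.00, so EBIT − I = $9,273,589.80.
DCL = total CM / (EBIT − I) = $23,757,409.80 / $9,273,589.80 = 2.5618.
%ΔEPS = DCL × %ΔSales = 2.5618 × -11.3% = -28.9%.

-28.9%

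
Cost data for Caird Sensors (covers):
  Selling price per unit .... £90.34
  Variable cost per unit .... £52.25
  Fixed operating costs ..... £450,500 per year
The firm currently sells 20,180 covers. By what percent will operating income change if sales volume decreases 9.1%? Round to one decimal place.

-22.0%

Total contribution margin = 20,180 × £38.09 = £768,656.20.
EBIT = £768,656.20 − £450,500 = £318,156.20.
Degree of operating leverage = £768,656.20 / £318,156.20 = 2.4160.
So EBIT moves 2.4160 × (-9.1%) = -22.0%.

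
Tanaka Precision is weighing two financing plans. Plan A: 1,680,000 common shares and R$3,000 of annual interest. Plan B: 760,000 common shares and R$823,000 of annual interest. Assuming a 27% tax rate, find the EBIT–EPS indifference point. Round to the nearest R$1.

Set EPS_A = EPS_B: (EBIT − R$3,000)(1 − 0.27) ÷ 1,680,000 = (EBIT − R$823,000)(1 − 0.27) ÷ 760,000.
Cancelling (1 − t) and cross-multiplying: 760,000·(EBIT − 3,000) = 1,680,000·(EBIT − 823,000).
Solving, EBIT = (823,000·1,680,000 − 3,000·760,000) / (1,680,000 − 760,000) = 1,380,360,000,000 / 920,000 = 1,500,391.30.

R$1,500,391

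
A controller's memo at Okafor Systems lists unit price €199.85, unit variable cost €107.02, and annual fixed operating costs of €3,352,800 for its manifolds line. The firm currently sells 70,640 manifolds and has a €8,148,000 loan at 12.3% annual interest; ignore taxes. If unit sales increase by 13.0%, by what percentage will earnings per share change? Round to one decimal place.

At 70,640 units, contribution = 70,640 × €92.83 = €6,557,511.20.
EBIT = €6,557,511.20 − €3,352,800 = €3,204,711.20.
Interest = €1,002,204.00, so EBIT − I = €2,202,507.20.
Degree of combined leverage = contribution ÷ (EBIT − I) = €6,557,511.20 ÷ €2,202,507.20 = 2.9773.
%ΔEPS = DCL × %ΔSales = 2.9773 × +13.0% = +38.7%.

+38.7%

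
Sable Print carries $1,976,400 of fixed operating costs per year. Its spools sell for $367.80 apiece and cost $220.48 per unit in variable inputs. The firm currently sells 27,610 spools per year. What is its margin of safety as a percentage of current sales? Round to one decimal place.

51.4%

Each unit contributes $367.80 − $220.48 = $147.32. Break-even units = $1,976,400 ÷ $147.32 = 13,415.69; break-even revenue = 13,415.69 × $367.80 = $4,934,292.15.
Actual sales revenue = 27,610 × $367.80 = $10,154,958.00.
Margin of safety = ($10,154,958.00 − $4,934,292.15) ÷ $10,154,958.00 = 51.4%.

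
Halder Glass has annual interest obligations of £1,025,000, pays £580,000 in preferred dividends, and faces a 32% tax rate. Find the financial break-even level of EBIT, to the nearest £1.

£1,877,941

Grossing the preferred dividend up to pre-tax terms: £580,000 / (1 − 0.32) = £852,941.18.
EPS = 0 when EBIT covers interest plus the pre-tax preferred burden: £1,025,000 + £852,941.18 = £1,877,941.18.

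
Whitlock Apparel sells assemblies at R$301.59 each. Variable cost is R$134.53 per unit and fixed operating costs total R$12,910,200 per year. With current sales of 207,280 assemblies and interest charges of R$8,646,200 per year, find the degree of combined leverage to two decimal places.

2.65

Total contribution margin = 207,280 × R$167.06 = R$34,628,196.80.
EBIT = R$34,628,196.80 − R$12,910,200 = R$21,717,996.80. Interest = R$8,646,200.00, so EBIT − I = R$13,071,796.80.
DCL = contribution ÷ (EBIT − I) = R$34,628,196.80 ÷ R$13,071,796.80 = 2.6491.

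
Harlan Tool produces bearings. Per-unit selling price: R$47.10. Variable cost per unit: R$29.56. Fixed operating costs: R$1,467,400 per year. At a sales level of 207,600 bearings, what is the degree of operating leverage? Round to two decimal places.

Total contribution margin = 207,600 × R$17.54 = R$3,641,304.00.
Operating income = contribution − fixed costs = R$3,641,304.00 − R$1,467,400 = R$2,173,904.00.
Degree of operating leverage = R$3,641,304.00 / R$2,173,904.00 = 1.6750.

1.68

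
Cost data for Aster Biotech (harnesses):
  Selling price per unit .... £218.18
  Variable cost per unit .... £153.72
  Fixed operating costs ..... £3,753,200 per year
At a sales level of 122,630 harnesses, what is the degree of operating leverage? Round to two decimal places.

At 122,630 units, contribution = 122,630 × £64.46 = £7,904,729.80.
Subtracting fixed costs: EBIT = £7,904,729.80 − £3,753,200 = £4,151,529.80.
Degree of operating leverage = £7,904,729.80 / £4,151,529.80 = 1.9041.

1.90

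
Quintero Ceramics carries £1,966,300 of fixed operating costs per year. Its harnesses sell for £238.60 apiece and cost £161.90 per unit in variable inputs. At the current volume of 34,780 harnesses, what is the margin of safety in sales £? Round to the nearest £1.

Contribution margin per unit = £238.60 − £161.90 = £76.70. Break-even units = £1,966,300 ÷ £76.70 = 25,636.25; break-even revenue = 25,636.25 × £238.60 = £6,116,808.08.
Actual sales revenue = 34,780 × £238.60 = £8,298,508.00.
Margin of safety = £8,298,508.00 − £6,116,808.08 = £2,181,700.

£2,181,700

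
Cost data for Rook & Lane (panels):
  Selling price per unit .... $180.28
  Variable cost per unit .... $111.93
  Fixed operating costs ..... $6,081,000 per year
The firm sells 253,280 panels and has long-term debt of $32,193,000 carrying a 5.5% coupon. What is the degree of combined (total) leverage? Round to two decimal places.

1.83

Total contribution margin = 253,280 × $68.35 = $17,311,688.00.
Operating income = contribution − fixed costs = $17,311,688.00 − $6,081,000 = $11,230,688.00. Interest = $1,770,615.00.
DOL = $17,311,688.00 ÷ $11,230,688.00 = 1.5415; DFL = $11,230,688.00 ÷ $9,460,073.00 = 1.1872.
Combined leverage = 1.5415 × 1.1872 = 1.8301.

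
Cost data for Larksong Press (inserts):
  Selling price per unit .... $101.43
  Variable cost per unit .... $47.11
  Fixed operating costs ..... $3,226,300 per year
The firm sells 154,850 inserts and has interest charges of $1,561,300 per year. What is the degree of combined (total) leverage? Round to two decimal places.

2.32

At 154,850 units, contribution = 154,850 × $54.32 = $8,411,452.00.
Subtracting fixed costs: EBIT = $8,411,452.00 − $3,226,300 = $5,185,152.00. Interest = $1,561,300.00.
DOL = $8,411,452.00 ÷ $5,185,152.00 = 1.6222; DFL = $5,185,152.00 ÷ $3,623,852.00 = 1.4308.
DCL = DOL × DFL = 1.6222 × 1.4308 = 2.3210.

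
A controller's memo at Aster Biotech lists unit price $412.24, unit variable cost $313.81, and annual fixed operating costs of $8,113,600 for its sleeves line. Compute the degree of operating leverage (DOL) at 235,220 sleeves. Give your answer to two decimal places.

1.54

At 235,220 units, contribution = 235,220 × $98.43 = $23,152,704.60.
EBIT = $23,152,704.60 − $8,113,600 = $15,039,104.60.
So DOL = total CM / EBIT = $23,152,704.60 / $15,039,104.60 = 1.5395.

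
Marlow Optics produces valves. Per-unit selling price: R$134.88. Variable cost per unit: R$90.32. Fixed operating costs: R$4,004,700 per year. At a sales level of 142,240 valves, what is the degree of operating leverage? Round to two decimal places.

2.72

Total contribution margin = 142,240 × R$44.56 = R$6,338,214.40.
EBIT = R$6,338,214.40 − R$4,004,700 = R$2,333,514.40.
Degree of operating leverage = R$6,338,214.40 / R$2,333,514.40 = 2.7162.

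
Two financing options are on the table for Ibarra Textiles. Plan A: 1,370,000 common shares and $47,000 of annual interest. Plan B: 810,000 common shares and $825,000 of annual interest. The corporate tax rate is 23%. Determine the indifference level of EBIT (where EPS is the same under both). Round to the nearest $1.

$1,950,321

Set EPS_A = EPS_B: (EBIT − $47,000)(1 − 0.23) ÷ 1,370,000 = (EBIT − $825,000)(1 − 0.23) ÷ 810,000.
Cancelling (1 − t) and cross-multiplying: 810,000·(EBIT − 47,000) = 1,370,000·(EBIT − 825,000).
EBIT × (1,370,000 − 810,000) = 825,000 × 1,370,000 − 47,000 × 810,000 = 1,092,180,000,000, so EBIT = 1,092,180,000,000 ÷ 560,000 = 1,950,321.43.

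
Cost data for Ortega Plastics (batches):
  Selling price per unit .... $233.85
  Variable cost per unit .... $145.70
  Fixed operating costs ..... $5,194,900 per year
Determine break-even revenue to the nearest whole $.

CM per unit = $233.85 − $145.70 = $88.15; CM ratio = $88.15 / $233.85 = 0.3770.
Break-even revenue = fixed costs × price ÷ CM = $5,194,900 × $233.85 ÷ $88.15 = $13,781,365.

$13,781,365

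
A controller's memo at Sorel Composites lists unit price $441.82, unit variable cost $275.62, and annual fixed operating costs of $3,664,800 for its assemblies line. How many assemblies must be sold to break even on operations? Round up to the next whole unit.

22,051 assemblies

Each unit contributes $441.82 − $275.62 = $166.20.
Break-even volume = fixed costs ÷ CM per unit = $3,664,800 ÷ $166.20 = 22,050.54, so 22,051 assemblies.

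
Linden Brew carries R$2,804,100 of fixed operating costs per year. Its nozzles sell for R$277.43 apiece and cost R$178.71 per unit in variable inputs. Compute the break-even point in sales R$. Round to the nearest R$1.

R$7,880,282

CM per unit = R$277.43 − R$178.71 = R$98.72; CM ratio = R$98.72 / R$277.43 = 0.3558.
Break-even revenue = fixed costs × price ÷ CM = R$2,804,100 × R$277.43 ÷ R$98.72 = R$7,880,282.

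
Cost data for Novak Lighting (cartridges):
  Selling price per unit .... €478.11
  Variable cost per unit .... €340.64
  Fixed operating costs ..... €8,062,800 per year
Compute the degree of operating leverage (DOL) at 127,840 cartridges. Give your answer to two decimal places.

1.85

At 127,840 units, contribution = 127,840 × €137.47 = €17,574,164.80.
Subtracting fixed costs: EBIT = €17,574,164.80 − €8,062,800 = €9,511,364.80.
So DOL = total CM / EBIT = €17,574,164.80 / €9,511,364.80 = 1.8477.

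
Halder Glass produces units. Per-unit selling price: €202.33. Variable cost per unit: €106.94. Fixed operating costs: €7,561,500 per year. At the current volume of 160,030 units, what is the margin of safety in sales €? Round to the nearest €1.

Unit CM = price − variable cost = €202.33 − €106.94 = €95.39. Break-even units = €7,561,500 ÷ €95.39 = 79,269.32; break-even revenue = 79,269.32 × €202.33 = €16,038,560.59.
Actual sales revenue = 160,030 × €202.33 = €32,378,869.90.
Margin of safety = €32,378,869.90 − €16,038,560.59 = €16,340,309.

€16,340,309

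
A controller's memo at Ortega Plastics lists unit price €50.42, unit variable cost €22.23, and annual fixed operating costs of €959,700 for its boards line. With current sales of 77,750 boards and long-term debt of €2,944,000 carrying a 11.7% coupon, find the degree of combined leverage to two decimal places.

Total contribution margin = 77,750 × €28.19 = €2,191,772.50.
Subtracting fixed costs: EBIT = €2,191,772.50 − €959,700 = €1,232,072.50. Interest = €344,448.00, so EBIT − I = €887,624.50.
Degree of total leverage = total CM / (EBIT − interest) = €2,191,772.50 / €887,624.50 = 2.4693.

2.47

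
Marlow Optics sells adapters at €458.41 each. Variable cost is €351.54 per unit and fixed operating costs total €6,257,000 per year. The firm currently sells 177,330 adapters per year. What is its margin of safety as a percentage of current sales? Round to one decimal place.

67.0%

Unit CM = price − variable cost = €458.41 − €351.54 = €106.87. Break-even units = €6,257,000 ÷ €106.87 = 58,547.77; break-even revenue = 58,547.77 × €458.41 = €26,838,882.47.
Actual sales revenue = 177,330 × €458.41 = €81,289,845.30.
Margin of safety = (€81,289,845.30 − €26,838,882.47) ÷ €81,289,845.30 = 67.0%.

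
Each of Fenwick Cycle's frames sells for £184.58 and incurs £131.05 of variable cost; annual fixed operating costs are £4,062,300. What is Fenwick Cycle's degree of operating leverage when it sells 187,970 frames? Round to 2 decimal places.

Contribution at this volume is 187,970 × £53.53 = £10,062,034.10.
EBIT = £10,062,034.10 − £4,062,300 = £5,999,734.10.
DOL = contribution ÷ EBIT = £10,062,034.10 ÷ £5,999,734.10 = 1.6771.

1.68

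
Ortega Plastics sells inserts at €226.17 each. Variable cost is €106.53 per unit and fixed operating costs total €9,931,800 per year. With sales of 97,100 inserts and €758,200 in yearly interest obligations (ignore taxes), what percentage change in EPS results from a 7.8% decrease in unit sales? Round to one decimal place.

-97.7%

Total contribution margin = 97,100 × €119.64 = €11,617,044.00.
EBIT = €11,617,044.00 − €9,931,800 = €1,685,244.00.
Interest = €758,200.00, so EBIT − I = €927,044.00.
Degree of combined leverage = contribution ÷ (EBIT − I) = €11,617,044.00 ÷ €927,044.00 = 12.5313.
EPS therefore changes by 12.5313 × (-7.8%) = -97.7%.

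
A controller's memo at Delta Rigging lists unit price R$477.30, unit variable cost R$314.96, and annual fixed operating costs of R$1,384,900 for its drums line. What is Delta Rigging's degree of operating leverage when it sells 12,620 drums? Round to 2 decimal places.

Total contribution margin = 12,620 × R$162.34 = R$2,048,730.80.
EBIT = R$2,048,730.80 − R$1,384,900 = R$663,830.80.
Degree of operating leverage = R$2,048,730.80 / R$663,830.80 = 3.0862.

3.09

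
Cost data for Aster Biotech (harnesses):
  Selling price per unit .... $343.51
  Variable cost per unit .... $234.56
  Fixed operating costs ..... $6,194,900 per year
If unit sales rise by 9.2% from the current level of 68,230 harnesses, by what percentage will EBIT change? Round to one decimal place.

+55.2%

Contribution at this volume is 68,230 × $108.95 = $7,433,658.50.
EBIT = $7,433,658.50 − $6,194,900 = $1,238,758.50.
DOL = contribution ÷ EBIT = $7,433,658.50 ÷ $1,238,758.50 = 6.0009.
Operating income changes by 6.0009 × +9.2% = +55.2%.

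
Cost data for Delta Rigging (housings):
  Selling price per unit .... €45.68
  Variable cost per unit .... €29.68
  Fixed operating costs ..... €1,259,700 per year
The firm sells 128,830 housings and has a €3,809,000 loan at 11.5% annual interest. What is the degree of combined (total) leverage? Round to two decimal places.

Contribution at this volume is 128,830 × €16.00 = €2,061,280.00.
EBIT = €2,061,280.00 − €1,259,700 = €801,580.00. Interest = €438,035.00.
DOL = €2,061,280.00 ÷ €801,580.00 = 2.5715; DFL = €801,580.00 ÷ €363,545.00 = 2.2049.
Combined leverage = 2.5715 × 2.2049 = 5.6699.

5.67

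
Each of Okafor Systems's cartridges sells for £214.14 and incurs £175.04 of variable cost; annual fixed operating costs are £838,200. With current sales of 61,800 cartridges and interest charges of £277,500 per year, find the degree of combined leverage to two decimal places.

1.86

Contribution at this volume is 61,800 × £39.10 = £2,416,380.00.
EBIT = £2,416,380.00 − £838,200 = £1,578,180.00. Interest = £277,500.00, so EBIT − I = £1,300,680.00.
Degree of total leverage = total CM / (EBIT − interest) = £2,416,380.00 / £1,300,680.00 = 1.8578.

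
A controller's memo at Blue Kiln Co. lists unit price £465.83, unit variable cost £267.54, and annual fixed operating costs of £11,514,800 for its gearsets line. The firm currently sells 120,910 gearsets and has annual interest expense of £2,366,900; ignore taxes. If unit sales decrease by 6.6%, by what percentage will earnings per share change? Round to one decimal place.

At 120,910 units, contribution = 120,910 × £198.29 = £23,975,243.90.
Operating income = contribution − fixed costs = £23,975,243.90 − £11,514,800 = £12,460,443.90.
After interest of £2,366,900.00, pre-tax earnings = £10,093,543.90.
DCL = total CM / (EBIT − I) = £23,975,243.90 / £10,093,543.90 = 2.3753.
EPS therefore changes by 2.3753 × (-6.6%) = -15.7%.

-15.7%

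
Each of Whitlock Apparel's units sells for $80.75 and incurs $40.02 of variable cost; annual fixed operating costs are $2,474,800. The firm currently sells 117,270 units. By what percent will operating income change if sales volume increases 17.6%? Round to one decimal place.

Contribution at this volume is 117,270 × $40.73 = $4,776,407.10.
Operating income = contribution − fixed costs = $4,776,407.10 − $2,474,800 = $2,301,607.10.
So DOL = total CM / EBIT = $4,776,407.10 / $2,301,607.10 = 2.0752.
So EBIT moves 2.0752 × (+17.6%) = +36.5%.

+36.5%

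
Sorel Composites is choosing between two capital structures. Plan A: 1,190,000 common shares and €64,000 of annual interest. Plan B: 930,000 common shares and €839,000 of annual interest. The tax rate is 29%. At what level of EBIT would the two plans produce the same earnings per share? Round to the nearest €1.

€3,611,115

Set EPS_A = EPS_B: (EBIT − €64,000)(1 − 0.29) ÷ 1,190,000 = (EBIT − €839,000)(1 − 0.29) ÷ 930,000.
The (1 − t) factor cancels: (EBIT − 64,000) × 930,000 = (EBIT − 839,000) × 1,190,000.
EBIT × (1,190,000 − 930,000) = 839,000 × 1,190,000 − 64,000 × 930,000 = 938,890,000,000, so EBIT = 938,890,000,000 ÷ 260,000 = 3,611,115.38.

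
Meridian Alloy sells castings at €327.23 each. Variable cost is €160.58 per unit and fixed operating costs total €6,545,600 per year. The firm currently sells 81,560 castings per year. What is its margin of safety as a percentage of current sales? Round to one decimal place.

Unit CM = price − variable cost = €327.23 − €160.58 = €166.65. Break-even units = €6,545,600 ÷ €166.65 = 39,277.53; break-even revenue = 39,277.53 × €327.23 = €12,852,785.41.
Current sales = 81,560 × €327.23 = €26,688,878.80.
Margin of safety = (€26,688,878.80 − €12,852,785.41) ÷ €26,688,878.80 = 51.8%.

51.8%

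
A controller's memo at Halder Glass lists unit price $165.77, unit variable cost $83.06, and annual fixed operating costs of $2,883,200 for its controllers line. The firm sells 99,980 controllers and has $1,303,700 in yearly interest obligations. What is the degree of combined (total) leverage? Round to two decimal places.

Contribution at this volume is 99,980 × $82.71 = $8,269,345.80.
EBIT = $8,269,345.80 − $2,883,200 = $5,386,145.80. Interest = $1,303,700.00, so EBIT − I = $4,082,445.80.
Degree of total leverage = total CM / (EBIT − interest) = $8,269,345.80 / $4,082,445.80 = 2.0256.

2.03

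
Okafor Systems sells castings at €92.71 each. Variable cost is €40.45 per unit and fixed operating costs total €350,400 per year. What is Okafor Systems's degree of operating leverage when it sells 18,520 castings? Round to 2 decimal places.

1.57

Contribution at this volume is 18,520 × €52.26 = €967,855.20.
EBIT = €967,855.20 − €350,400 = €617,455.20.
So DOL = total CM / EBIT = €967,855.20 / €617,455.20 = 1.5675.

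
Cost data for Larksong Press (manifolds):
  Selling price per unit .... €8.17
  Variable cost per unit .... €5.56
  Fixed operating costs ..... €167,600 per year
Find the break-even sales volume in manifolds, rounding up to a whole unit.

Each unit contributes €8.17 − €5.56 = €2.61.
Units to break even: €167,600 ÷ €2.61 = 64,214.56, rounded up to 64,215.

64,215 manifolds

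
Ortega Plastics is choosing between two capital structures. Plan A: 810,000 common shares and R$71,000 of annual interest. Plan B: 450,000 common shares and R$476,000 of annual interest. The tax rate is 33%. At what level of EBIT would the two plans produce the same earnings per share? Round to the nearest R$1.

At indifference, (EBIT − 71,000)(1 − t)/810,000 = (EBIT − 476,000)(1 − t)/450,000.
Cancelling (1 − t) and cross-multiplying: 450,000·(EBIT − 71,000) = 810,000·(EBIT − 476,000).
Solving, EBIT = (476,000·810,000 − 71,000·450,000) / (810,000 − 450,000) = 353,610,000,000 / 360,000 = 982,250.00.

R$982,250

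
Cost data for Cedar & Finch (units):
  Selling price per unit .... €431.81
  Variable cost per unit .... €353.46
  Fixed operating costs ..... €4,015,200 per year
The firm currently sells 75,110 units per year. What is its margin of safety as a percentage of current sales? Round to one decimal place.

31.8%

Unit CM = price − variable cost = €431.81 − €353.46 = €78.35. Break-even units = €4,015,200 ÷ €78.35 = 51,246.97; break-even revenue = 51,246.97 × €431.81 = €22,128,953.57.
Current sales = 75,110 × €431.81 = €32,433,249.10.
Margin of safety = (€32,433,249.10 − €22,128,953.57) ÷ €32,433,249.10 = 31.8%.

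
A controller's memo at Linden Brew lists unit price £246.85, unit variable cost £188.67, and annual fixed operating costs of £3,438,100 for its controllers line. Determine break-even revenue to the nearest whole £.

£14,587,401

Contribution margin per unit = £246.85 − £188.67 = £58.18, a CM ratio of £58.18 ÷ £246.85 = 0.2357.
Break-even revenue = fixed costs × price ÷ CM = £3,438,100 × £246.85 ÷ £58.18 = £14,587,401.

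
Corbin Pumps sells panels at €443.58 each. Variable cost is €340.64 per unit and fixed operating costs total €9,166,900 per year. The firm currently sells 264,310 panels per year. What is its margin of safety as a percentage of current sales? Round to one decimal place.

Each unit contributes €443.58 − €340.64 = €102.94. Break-even units = €9,166,900 ÷ €102.94 = 89,050.90; break-even revenue = 89,050.90 × €443.58 = €39,501,199.75.
Current sales = 264,310 × €443.58 = €117,242,629.80.
Margin of safety = (€117,242,629.80 − €39,501,199.75) ÷ €117,242,629.80 = 66.3%.

66.3%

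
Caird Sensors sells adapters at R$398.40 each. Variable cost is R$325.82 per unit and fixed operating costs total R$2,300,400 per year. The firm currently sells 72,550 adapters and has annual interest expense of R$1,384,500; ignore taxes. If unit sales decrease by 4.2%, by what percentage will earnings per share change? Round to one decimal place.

Total contribution margin = 72,550 × R$72.58 = R$5,265,679.00.
Operating income = contribution − fixed costs = R$5,265,679.00 − R$2,300,400 = R$2,965,279.00.
Interest = R$1,384,500.00, so EBIT − I = R$1,580,779.00.
Degree of combined leverage = contribution ÷ (EBIT − I) = R$5,265,679.00 ÷ R$1,580,779.00 = 3.3311.
%ΔEPS = DCL × %ΔSales = 3.3311 × -4.2% = -14.0%.

-14.0%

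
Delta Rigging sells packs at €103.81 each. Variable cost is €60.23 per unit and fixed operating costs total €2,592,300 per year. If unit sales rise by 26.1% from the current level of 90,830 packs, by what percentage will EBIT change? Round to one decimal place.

Total contribution margin = 90,830 × €43.58 = €3,958,371.40.
Subtracting fixed costs: EBIT = €3,958,371.40 − €2,592,300 = €1,366,071.40.
So DOL = total CM / EBIT = €3,958,371.40 / €1,366,071.40 = 2.8976.
So EBIT moves 2.8976 × (+26.1%) = +75.6%.

+75.6%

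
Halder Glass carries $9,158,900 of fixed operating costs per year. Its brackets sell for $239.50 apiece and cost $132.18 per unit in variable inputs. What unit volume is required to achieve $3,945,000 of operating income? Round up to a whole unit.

Contribution margin per unit = $239.50 − $132.18 = $107.32.
Need Q such that Q × $107.32 − $9,158,900 = $3,945,000, i.e. Q = $13,103,900 / $107.32 = 122,101.19 → 122,102.

122,102 brackets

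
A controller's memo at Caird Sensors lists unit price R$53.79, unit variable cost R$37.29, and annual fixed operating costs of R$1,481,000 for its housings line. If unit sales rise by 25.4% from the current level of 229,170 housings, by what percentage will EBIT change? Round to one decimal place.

Total contribution margin = 229,170 × R$16.50 = R$3,781,305.00.
Operating income = contribution − fixed costs = R$3,781,305.00 − R$1,481,000 = R$2,300,305.00.
Degree of operating leverage = R$3,781,305.00 / R$2,300,305.00 = 1.6438.
So EBIT moves 1.6438 × (+25.4%) = +41.8%.

+41.8%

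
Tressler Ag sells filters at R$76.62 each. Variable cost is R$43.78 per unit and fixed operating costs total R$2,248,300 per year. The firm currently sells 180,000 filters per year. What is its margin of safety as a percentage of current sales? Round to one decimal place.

Unit CM = price − variable cost = R$76.62 − R$43.78 = R$32.84. Break-even units = R$2,248,300 ÷ R$32.84 = 68,462.24; break-even revenue = 68,462.24 × R$76.62 = R$5,245,576.92.
Actual sales revenue = 180,000 × R$76.62 = R$13,791,600.00.
Margin of safety = (R$13,791,600.00 − R$5,245,576.92) ÷ R$13,791,600.00 = 62.0%.

62.0%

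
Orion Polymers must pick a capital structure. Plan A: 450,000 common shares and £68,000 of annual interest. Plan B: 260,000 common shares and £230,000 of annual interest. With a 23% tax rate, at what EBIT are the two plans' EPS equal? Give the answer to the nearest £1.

£451,684

At indifference, (EBIT − 68,000)(1 − t)/450,000 = (EBIT − 230,000)(1 − t)/260,000.
Cancelling (1 − t) and cross-multiplying: 260,000·(EBIT − 68,000) = 450,000·(EBIT − 230,000).
EBIT × (450,000 − 260,000) = 230,000 × 450,000 − 68,000 × 260,000 = 85,820,000,000, so EBIT = 85,820,000,000 ÷ 190,000 = 451,684.21.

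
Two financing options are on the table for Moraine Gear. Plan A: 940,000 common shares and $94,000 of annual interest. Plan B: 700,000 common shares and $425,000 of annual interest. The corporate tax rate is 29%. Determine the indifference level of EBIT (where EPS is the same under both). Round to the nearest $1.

$1,390,417

Set EPS_A = EPS_B: (EBIT − $94,000)(1 − 0.29) ÷ 940,000 = (EBIT − $425,000)(1 − 0.29) ÷ 700,000.
Cancelling (1 − t) and cross-multiplying: 700,000·(EBIT − 94,000) = 940,000·(EBIT − 425,000).
EBIT × (940,000 − 700,000) = 425,000 × 940,000 − 94,000 × 700,000 = 333,700,000,000, so EBIT = 333,700,000,000 ÷ 240,000 = 1,390,416.67.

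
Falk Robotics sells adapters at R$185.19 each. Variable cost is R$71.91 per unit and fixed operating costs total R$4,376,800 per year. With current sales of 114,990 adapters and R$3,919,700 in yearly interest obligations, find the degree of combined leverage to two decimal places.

2.75

Contribution at this volume is 114,990 × R$113.28 = R$13,026,067.20.
EBIT = R$13,026,067.20 − R$4,376,800 = R$8,649,267.20. Interest = R$3,919,700.00.
DOL = R$13,026,067.20 ÷ R$8,649,267.20 = 1.5060; DFL = R$8,649,267.20 ÷ R$4,729,567.20 = 1.8288.
Combined leverage = 1.5060 × 1.8288 = 2.7542.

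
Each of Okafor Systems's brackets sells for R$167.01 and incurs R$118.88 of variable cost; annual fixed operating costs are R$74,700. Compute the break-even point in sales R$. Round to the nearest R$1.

Contribution margin per unit = R$167.01 − R$118.88 = R$48.13, a CM ratio of R$48.13 ÷ R$167.01 = 0.2882.
Break-even sales = FC ÷ CM ratio = R$74,700 × R$167.01 / R$48.13 = R$259,207.

R$259,207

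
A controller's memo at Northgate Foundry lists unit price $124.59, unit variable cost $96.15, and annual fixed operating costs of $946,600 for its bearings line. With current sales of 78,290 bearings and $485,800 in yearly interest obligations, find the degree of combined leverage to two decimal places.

Contribution at this volume is 78,290 × $28.44 = $2,226,567.60.
Operating income = contribution − fixed costs = $2,226,567.60 − $946,600 = $1,279,967.60. Interest = $485,800.00.
DOL = $2,226,567.60 ÷ $1,279,967.60 = 1.7395; DFL = $1,279,967.60 ÷ $794,167.60 = 1.6117.
DCL = DOL × DFL = 1.7395 × 1.6117 = 2.8036.

2.80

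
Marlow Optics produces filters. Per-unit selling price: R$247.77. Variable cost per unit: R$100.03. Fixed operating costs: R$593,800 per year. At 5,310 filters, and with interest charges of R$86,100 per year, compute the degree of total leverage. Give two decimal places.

At 5,310 units, contribution = 5,310 × R$147.74 = R$784,499.40.
Subtracting fixed costs: EBIT = R$784,499.40 − R$593,800 = R$190,699.40. Interest = R$86,100.00.
DOL = R$784,499.40 ÷ R$190,699.40 = 4.1138; DFL = R$190,699.40 ÷ R$104,599.40 = 1.8231.
Combined leverage = 4.1138 × 1.8231 = 7.4999.

7.50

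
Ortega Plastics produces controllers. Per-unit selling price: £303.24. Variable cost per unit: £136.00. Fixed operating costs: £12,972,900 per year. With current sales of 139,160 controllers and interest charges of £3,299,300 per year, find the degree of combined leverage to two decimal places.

At 139,160 units, contribution = 139,160 × £167.24 = £23,273,118.40.
Operating income = contribution − fixed costs = £23,273,118.40 − £12,972,900 = £10,300,218.40. Interest = £3,299,300.00, so EBIT − I = £7,000,918.40.
Degree of total leverage = total CM / (EBIT − interest) = £23,273,118.40 / £7,000,918.40 = 3.3243.

3.32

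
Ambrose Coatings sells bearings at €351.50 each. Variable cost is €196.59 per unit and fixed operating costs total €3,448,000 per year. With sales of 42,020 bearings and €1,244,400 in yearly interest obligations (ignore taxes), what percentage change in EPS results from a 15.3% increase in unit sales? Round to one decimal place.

+54.8%

At 42,020 units, contribution = 42,020 × €154.91 = €6,509,318.20.
Operating income = contribution − fixed costs = €6,509,318.20 − €3,448,000 = €3,061,318.20.
Interest = €1,244,400.00, so EBIT − I = €1,816,918.20.
Degree of combined leverage = contribution ÷ (EBIT − I) = €6,509,318.20 ÷ €1,816,918.20 = 3.5826.
%ΔEPS = DCL × %ΔSales = 3.5826 × +15.3% = +54.8%.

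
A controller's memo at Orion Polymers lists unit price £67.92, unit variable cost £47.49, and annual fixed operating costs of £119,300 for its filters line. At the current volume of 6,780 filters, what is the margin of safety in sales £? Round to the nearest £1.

£63,882

Unit CM = price − variable cost = £67.92 − £47.49 = £20.43. Break-even units = £119,300 ÷ £20.43 = 5,839.45; break-even revenue = 5,839.45 × £67.92 = £396,615.57.
Current sales = 6,780 × £67.92 = £460,497.60.
Margin of safety = £460,497.60 − £396,615.57 = £63,882.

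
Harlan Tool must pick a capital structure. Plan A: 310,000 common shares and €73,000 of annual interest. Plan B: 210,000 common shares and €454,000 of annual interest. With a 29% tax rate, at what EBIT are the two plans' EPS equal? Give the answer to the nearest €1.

€1,254,100

Set EPS_A = EPS_B: (EBIT − €73,000)(1 − 0.29) ÷ 310,000 = (EBIT − €454,000)(1 − 0.29) ÷ 210,000.
The (1 − t) factor cancels: (EBIT − 73,000) × 210,000 = (EBIT − 454,000) × 310,000.
Solving, EBIT = (454,000·310,000 − 73,000·210,000) / (310,000 − 210,000) = 125,410,000,000 / 100,000 = 1,254,100.00.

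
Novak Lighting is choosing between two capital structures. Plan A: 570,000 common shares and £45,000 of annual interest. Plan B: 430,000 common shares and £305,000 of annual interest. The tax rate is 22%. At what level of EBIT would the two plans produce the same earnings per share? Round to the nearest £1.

£1,103,571

At indifference, (EBIT − 45,000)(1 − t)/570,000 = (EBIT − 305,000)(1 − t)/430,000.
The (1 − t) factor cancels: (EBIT − 45,000) × 430,000 = (EBIT − 305,000) × 570,000.
Solving, EBIT = (305,000·570,000 − 45,000·430,000) / (570,000 − 430,000) = 154,500,000,000 / 140,000 = 1,103,571.43.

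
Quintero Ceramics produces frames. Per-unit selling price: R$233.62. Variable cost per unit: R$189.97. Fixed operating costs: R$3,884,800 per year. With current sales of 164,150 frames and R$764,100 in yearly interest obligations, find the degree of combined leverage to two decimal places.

2.85

At 164,150 units, contribution = 164,150 × R$43.65 = R$7,165,147.50.
Operating income = contribution − fixed costs = R$7,165,147.50 − R$3,884,800 = R$3,280,347.50. Interest = R$764,100.00.
DOL = R$7,165,147.50 ÷ R$3,280,347.50 = 2.1843; DFL = R$3,280,347.50 ÷ R$2,516,247.50 = 1.3037.
DCL = DOL × DFL = 2.1843 × 1.3037 = 2.8477.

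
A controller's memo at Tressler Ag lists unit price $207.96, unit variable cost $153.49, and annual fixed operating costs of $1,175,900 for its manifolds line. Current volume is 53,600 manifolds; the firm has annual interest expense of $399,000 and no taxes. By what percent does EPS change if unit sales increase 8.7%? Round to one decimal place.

+18.9%

Contribution at this volume is 53,600 × $54.47 = $2,919,592.00.
Subtracting fixed costs: EBIT = $2,919,592.00 − $1,175,900 = $1,743,692.00.
Interest = $399,000.00, so EBIT − I = $1,344,692.00.
DCL = total CM / (EBIT − I) = $2,919,592.00 / $1,344,692.00 = 2.1712.
EPS therefore changes by 2.1712 × (+8.7%) = +18.9%.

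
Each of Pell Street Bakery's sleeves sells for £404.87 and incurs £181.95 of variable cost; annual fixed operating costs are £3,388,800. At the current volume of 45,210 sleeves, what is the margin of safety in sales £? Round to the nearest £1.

£12,149,393

Contribution margin per unit = £404.87 − £181.95 = £222.92. Break-even units = £3,388,800 ÷ £222.92 = 15,201.87; break-even revenue = 15,201.87 × £404.87 = £6,154,779.54.
Current sales = 45,210 × £404.87 = £18,304,172.70.
Margin of safety = £18,304,172.70 − £6,154,779.54 = £12,149,393.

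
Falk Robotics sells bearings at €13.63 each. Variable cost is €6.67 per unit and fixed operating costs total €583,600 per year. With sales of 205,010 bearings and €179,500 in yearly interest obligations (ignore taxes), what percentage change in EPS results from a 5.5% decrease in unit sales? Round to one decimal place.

Total contribution margin = 205,010 × €6.96 = €1,426,869.60.
Subtracting fixed costs: EBIT = €1,426,869.60 − €583,600 = €843,269.60.
Interest = €179,500.00, so EBIT − I = €663,769.60.
DCL = total CM / (EBIT − I) = €1,426,869.60 / €663,769.60 = 2.1496.
%ΔEPS = DCL × %ΔSales = 2.1496 × -5.5% = -11.8%.

-11.8%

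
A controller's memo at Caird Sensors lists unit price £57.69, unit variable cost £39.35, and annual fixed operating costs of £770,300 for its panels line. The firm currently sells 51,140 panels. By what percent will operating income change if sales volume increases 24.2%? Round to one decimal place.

+135.4%

Contribution at this volume is 51,140 × £18.34 = £937,907.60.
EBIT = £937,907.60 − £770,300 = £167,607.60.
So DOL = total CM / EBIT = £937,907.60 / £167,607.60 = 5.5959.
So EBIT moves 5.5959 × (+24.2%) = +135.4%.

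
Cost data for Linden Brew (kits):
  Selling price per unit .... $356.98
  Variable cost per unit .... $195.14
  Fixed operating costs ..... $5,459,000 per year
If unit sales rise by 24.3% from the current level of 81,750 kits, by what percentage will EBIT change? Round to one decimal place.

+41.4%

At 81,750 units, contribution = 81,750 × $161.84 = $13,230,420.00.
Operating income = contribution − fixed costs = $13,230,420.00 − $5,459,000 = $7,771,420.00.
Degree of operating leverage = $13,230,420.00 / $7,771,420.00 = 1.7024.
So EBIT moves 1.7024 × (+24.3%) = +41.4%.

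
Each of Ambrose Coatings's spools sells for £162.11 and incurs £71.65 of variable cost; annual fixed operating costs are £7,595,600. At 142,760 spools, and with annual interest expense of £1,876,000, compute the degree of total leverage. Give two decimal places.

3.75

Total contribution margin = 142,760 × £90.46 = £12,914,069.60.
Operating income = contribution − fixed costs = £12,914,069.60 − £7,595,600 = £5,318,469.60. Interest = £1,876,000.00, so EBIT − I = £3,442,469.60.
DCL = contribution ÷ (EBIT − I) = £12,914,069.60 ÷ £3,442,469.60 = 3.7514.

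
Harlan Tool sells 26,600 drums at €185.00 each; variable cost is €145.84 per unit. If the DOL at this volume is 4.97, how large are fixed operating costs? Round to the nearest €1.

€832,067

Contribution at this volume is 26,600 × €39.16 = €1,041,656.00.
Since DOL = CM ÷ EBIT, EBIT = €1,041,656.00 ÷ 4.97 = €209,588.73.
And FC = contribution − EBIT = €1,041,656.00 − €209,588.73 = €832,067.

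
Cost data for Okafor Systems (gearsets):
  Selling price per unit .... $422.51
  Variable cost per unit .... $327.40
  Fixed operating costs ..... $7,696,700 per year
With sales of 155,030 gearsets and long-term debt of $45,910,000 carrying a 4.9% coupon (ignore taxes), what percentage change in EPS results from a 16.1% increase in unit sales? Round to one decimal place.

+49.5%

Contribution at this volume is 155,030 × $95.11 = $14,744,903.30.
Operating income = contribution − fixed costs = $14,744,903.30 − $7,696,700 = $7,048,203.30.
After interest of $2,249,590.00, pre-tax earnings = $4,798,613.30.
DCL = total CM / (EBIT − I) = $14,744,903.30 / $4,798,613.30 = 3.0727.
%ΔEPS = DCL × %ΔSales = 3.0727 × +16.1% = +49.5%.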